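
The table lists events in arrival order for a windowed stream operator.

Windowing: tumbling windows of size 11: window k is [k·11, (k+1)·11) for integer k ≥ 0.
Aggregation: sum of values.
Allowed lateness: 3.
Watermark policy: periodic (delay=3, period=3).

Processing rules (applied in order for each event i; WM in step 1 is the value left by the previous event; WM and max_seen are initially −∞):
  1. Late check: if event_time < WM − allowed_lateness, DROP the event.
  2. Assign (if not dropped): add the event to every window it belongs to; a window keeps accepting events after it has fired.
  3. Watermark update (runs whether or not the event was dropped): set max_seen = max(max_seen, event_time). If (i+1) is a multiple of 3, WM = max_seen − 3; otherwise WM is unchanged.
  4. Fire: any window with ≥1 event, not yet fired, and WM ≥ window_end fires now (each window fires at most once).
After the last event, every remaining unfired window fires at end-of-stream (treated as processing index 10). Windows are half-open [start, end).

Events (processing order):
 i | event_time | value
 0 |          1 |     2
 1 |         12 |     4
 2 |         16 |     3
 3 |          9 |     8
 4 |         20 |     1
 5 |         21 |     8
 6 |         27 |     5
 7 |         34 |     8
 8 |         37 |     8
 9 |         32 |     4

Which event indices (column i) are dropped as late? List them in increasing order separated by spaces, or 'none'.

3

i=0 t=1 v=2: → [0,11); WM=−∞
i=1 t=12 v=4: → [11,22); WM=−∞
i=2 t=16 v=3: → [11,22); WM=13; [0,11) fires=2
i=3 t=9 v=8: DROP (t<13-3); WM=13
i=4 t=20 v=1: → [11,22); WM=13
i=5 t=21 v=8: → [11,22); WM=18
i=6 t=27 v=5: → [22,33); WM=18
i=7 t=34 v=8: → [33,44); WM=18
i=8 t=37 v=8: → [33,44); WM=34; [11,22) fires=16 [22,33) fires=5
i=9 t=32 v=4: → [22,33); WM=34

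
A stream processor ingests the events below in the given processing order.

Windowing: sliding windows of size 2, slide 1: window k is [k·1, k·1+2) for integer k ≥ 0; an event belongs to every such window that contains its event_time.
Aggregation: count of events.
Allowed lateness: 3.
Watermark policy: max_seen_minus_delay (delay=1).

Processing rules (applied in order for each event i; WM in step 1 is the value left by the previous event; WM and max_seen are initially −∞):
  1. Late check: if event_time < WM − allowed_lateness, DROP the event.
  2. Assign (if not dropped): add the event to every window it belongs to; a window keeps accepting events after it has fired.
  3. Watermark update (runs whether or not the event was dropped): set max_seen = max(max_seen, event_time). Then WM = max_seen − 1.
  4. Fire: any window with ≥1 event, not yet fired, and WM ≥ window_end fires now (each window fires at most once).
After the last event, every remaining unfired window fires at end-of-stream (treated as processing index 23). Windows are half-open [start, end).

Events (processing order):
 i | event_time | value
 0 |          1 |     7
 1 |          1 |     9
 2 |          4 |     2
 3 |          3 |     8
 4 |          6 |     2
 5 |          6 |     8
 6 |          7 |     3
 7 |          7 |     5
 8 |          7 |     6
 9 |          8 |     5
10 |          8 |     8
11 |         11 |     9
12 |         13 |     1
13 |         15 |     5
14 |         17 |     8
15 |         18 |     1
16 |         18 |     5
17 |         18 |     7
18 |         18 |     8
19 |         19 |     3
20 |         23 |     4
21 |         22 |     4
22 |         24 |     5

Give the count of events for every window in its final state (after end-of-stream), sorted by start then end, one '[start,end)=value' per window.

[0,2)=2 [1,3)=2 [2,4)=1 [3,5)=2 [4,6)=1 [5,7)=2 [6,8)=5 [7,9)=5 [8,10)=2 [10,12)=1 [11,13)=1 [12,14)=1 [13,15)=1 [14,16)=1 [15,17)=1 [16,18)=1 [17,19)=5 [18,20)=5 [19,21)=1 [21,23)=1 [22,24)=2 [23,25)=2 [24,26)=1

i=0 t=1 v=7: → [1,3),[0,2); WM=0
i=1 t=1 v=9: → [1,3),[0,2); WM=0
i=2 t=4 v=2: → [4,6),[3,5); WM=3; [0,2) fires=2 [1,3) fires=2
i=3 t=3 v=8: → [3,5),[2,4); WM=3
i=4 t=6 v=2: → [6,8),[5,7); WM=5; [2,4) fires=1 [3,5) fires=2
i=5 t=6 v=8: → [6,8),[5,7); WM=5
i=6 t=7 v=3: → [7,9),[6,8); WM=6; [4,6) fires=1
i=7 t=7 v=5: → [7,9),[6,8); WM=6
i=8 t=7 v=6: → [7,9),[6,8); WM=6
i=9 t=8 v=5: → [8,10),[7,9); WM=7; [5,7) fires=2
i=10 t=8 v=8: → [8,10),[7,9); WM=7
i=11 t=11 v=9: → [11,13),[10,12); WM=10; [6,8) fires=5 [7,9) fires=5 [8,10) fires=2
i=12 t=13 v=1: → [13,15),[12,14); WM=12; [10,12) fires=1
i=13 t=15 v=5: → [15,17),[14,16); WM=14; [11,13) fires=1 [12,14) fires=1
i=14 t=17 v=8: → [17,19),[16,18); WM=16; [13,15) fires=1 [14,16) fires=1
i=15 t=18 v=1: → [18,20),[17,19); WM=17; [15,17) fires=1
i=16 t=18 v=5: → [18,20),[17,19); WM=17
i=17 t=18 v=7: → [18,20),[17,19); WM=17
i=18 t=18 v=8: → [18,20),[17,19); WM=17
i=19 t=19 v=3: → [19,21),[18,20); WM=18; [16,18) fires=1
i=20 t=23 v=4: → [23,25),[22,24); WM=22; [17,19) fires=5 [18,20) fires=5 [19,21) fires=1
i=21 t=22 v=4: → [22,24),[21,23); WM=22
i=22 t=24 v=5: → [24,26),[23,25); WM=23; [21,23) fires=1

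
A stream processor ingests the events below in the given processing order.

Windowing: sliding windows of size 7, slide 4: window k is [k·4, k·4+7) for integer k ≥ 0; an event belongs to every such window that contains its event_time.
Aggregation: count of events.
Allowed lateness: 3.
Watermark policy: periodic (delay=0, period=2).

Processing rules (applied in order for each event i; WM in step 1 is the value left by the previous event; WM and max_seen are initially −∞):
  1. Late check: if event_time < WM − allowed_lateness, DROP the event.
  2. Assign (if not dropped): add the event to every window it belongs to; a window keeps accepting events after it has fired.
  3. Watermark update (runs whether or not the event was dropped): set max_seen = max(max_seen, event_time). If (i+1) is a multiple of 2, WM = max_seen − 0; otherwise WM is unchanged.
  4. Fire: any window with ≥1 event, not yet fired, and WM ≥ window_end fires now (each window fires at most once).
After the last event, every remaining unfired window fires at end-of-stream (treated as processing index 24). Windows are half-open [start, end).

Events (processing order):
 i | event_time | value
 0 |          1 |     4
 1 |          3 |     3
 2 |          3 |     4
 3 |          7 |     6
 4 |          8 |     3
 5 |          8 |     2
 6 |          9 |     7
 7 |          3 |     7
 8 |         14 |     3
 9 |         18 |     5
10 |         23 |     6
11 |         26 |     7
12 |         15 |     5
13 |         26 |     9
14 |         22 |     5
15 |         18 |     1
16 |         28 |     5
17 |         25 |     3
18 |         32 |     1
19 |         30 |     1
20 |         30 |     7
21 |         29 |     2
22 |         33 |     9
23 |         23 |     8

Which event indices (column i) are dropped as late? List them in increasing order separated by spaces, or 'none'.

i=0 t=1 v=4: → [0,7); WM=−∞
i=1 t=3 v=3: → [0,7); WM=3
i=2 t=3 v=4: → [0,7); WM=3
i=3 t=7 v=6: → [4,11); WM=7; [0,7) fires=3
i=4 t=8 v=3: → [8,15),[4,11); WM=7
i=5 t=8 v=2: → [8,15),[4,11); WM=8
i=6 t=9 v=7: → [8,15),[4,11); WM=8
i=7 t=3 v=7: DROP (t<8-3); WM=9
i=8 t=14 v=3: → [12,19),[8,15); WM=9
i=9 t=18 v=5: → [16,23),[12,19); WM=18; [4,11) fires=4 [8,15) fires=4
i=10 t=23 v=6: → [20,27); WM=18
i=11 t=26 v=7: → [24,31),[20,27); WM=26; [12,19) fires=2 [16,23) fires=1
i=12 t=15 v=5: DROP (t<26-3); WM=26
i=13 t=26 v=9: → [24,31),[20,27); WM=26
i=14 t=22 v=5: DROP (t<26-3); WM=26
i=15 t=18 v=1: DROP (t<26-3); WM=26
i=16 t=28 v=5: → [28,35),[24,31); WM=26
i=17 t=25 v=3: → [24,31),[20,27); WM=28; [20,27) fires=4
i=18 t=32 v=1: → [32,39),[28,35); WM=28
i=19 t=30 v=1: → [28,35),[24,31); WM=32; [24,31) fires=5
i=20 t=30 v=7: → [28,35),[24,31); WM=32
i=21 t=29 v=2: → [28,35),[24,31); WM=32
i=22 t=33 v=9: → [32,39),[28,35); WM=32
i=23 t=23 v=8: DROP (t<32-3); WM=33

7 12 14 15 23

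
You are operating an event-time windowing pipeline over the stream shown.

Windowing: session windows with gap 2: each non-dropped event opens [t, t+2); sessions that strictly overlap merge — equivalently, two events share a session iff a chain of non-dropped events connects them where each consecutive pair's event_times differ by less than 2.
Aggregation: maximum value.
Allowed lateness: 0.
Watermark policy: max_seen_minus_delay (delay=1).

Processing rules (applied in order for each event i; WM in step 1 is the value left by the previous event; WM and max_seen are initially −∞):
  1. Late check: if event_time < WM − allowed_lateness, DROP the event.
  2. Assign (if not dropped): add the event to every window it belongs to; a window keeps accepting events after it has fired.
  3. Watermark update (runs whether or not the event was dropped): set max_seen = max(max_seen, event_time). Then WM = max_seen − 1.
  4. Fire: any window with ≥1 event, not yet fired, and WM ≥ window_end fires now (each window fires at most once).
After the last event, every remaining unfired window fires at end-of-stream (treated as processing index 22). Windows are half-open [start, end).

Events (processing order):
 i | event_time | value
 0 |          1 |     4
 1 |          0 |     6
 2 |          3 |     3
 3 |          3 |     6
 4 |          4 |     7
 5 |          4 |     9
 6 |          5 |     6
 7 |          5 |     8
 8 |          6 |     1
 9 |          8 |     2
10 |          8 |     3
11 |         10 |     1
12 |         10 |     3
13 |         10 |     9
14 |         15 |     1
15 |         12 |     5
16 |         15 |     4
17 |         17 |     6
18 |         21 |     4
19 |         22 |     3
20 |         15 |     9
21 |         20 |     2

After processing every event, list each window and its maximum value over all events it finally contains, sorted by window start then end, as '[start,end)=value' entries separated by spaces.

[0,3)=6 [3,8)=9 [8,10)=3 [10,12)=9 [15,17)=4 [17,19)=6 [21,24)=4

i=0 t=1 v=4: → [1,3); WM=0
i=1 t=0 v=6: → [0,3); WM=0
i=2 t=3 v=3: → [3,5); WM=2
i=3 t=3 v=6: → [3,5); WM=2
i=4 t=4 v=7: → [3,6); WM=3
i=5 t=4 v=9: → [3,6); WM=3
i=6 t=5 v=6: → [3,7); WM=4
i=7 t=5 v=8: → [3,7); WM=4
i=8 t=6 v=1: → [3,8); WM=5
i=9 t=8 v=2: → [8,10); WM=7
i=10 t=8 v=3: → [8,10); WM=7
i=11 t=10 v=1: → [10,12); WM=9
i=12 t=10 v=3: → [10,12); WM=9
i=13 t=10 v=9: → [10,12); WM=9
i=14 t=15 v=1: → [15,17); WM=14
i=15 t=12 v=5: DROP (t<14-0); WM=14
i=16 t=15 v=4: → [15,17); WM=14
i=17 t=17 v=6: → [17,19); WM=16
i=18 t=21 v=4: → [21,23); WM=20
i=19 t=22 v=3: → [21,24); WM=21
i=20 t=15 v=9: DROP (t<21-0); WM=21
i=21 t=20 v=2: DROP (t<21-0); WM=21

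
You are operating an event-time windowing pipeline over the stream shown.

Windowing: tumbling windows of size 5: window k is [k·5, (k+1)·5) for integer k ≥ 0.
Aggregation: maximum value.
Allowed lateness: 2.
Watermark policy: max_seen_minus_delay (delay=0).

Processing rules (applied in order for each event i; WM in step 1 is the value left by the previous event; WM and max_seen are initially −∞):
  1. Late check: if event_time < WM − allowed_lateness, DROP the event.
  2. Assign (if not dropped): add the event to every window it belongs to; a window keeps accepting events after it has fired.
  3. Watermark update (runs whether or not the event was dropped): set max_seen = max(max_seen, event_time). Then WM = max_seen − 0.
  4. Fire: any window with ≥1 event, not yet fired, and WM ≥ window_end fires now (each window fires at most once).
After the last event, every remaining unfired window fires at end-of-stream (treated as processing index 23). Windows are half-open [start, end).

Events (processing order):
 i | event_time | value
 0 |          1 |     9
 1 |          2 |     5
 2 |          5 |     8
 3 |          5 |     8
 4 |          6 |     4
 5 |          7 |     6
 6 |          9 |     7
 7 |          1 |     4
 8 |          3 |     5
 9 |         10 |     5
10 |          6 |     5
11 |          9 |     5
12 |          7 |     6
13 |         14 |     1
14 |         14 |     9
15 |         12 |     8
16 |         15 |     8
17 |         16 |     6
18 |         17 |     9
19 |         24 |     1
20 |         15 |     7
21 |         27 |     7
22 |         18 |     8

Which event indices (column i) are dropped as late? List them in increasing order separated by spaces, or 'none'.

i=0 t=1 v=9: → [0,5); WM=1
i=1 t=2 v=5: → [0,5); WM=2
i=2 t=5 v=8: → [5,10); WM=5; [0,5) fires=9
i=3 t=5 v=8: → [5,10); WM=5
i=4 t=6 v=4: → [5,10); WM=6
i=5 t=7 v=6: → [5,10); WM=7
i=6 t=9 v=7: → [5,10); WM=9
i=7 t=1 v=4: DROP (t<9-2); WM=9
i=8 t=3 v=5: DROP (t<9-2); WM=9
i=9 t=10 v=5: → [10,15); WM=10; [5,10) fires=8
i=10 t=6 v=5: DROP (t<10-2); WM=10
i=11 t=9 v=5: → [5,10); WM=10
i=12 t=7 v=6: DROP (t<10-2); WM=10
i=13 t=14 v=1: → [10,15); WM=14
i=14 t=14 v=9: → [10,15); WM=14
i=15 t=12 v=8: → [10,15); WM=14
i=16 t=15 v=8: → [15,20); WM=15; [10,15) fires=9
i=17 t=16 v=6: → [15,20); WM=16
i=18 t=17 v=9: → [15,20); WM=17
i=19 t=24 v=1: → [20,25); WM=24; [15,20) fires=9
i=20 t=15 v=7: DROP (t<24-2); WM=24
i=21 t=27 v=7: → [25,30); WM=27; [20,25) fires=1
i=22 t=18 v=8: DROP (t<27-2); WM=27

7 8 10 12 20 22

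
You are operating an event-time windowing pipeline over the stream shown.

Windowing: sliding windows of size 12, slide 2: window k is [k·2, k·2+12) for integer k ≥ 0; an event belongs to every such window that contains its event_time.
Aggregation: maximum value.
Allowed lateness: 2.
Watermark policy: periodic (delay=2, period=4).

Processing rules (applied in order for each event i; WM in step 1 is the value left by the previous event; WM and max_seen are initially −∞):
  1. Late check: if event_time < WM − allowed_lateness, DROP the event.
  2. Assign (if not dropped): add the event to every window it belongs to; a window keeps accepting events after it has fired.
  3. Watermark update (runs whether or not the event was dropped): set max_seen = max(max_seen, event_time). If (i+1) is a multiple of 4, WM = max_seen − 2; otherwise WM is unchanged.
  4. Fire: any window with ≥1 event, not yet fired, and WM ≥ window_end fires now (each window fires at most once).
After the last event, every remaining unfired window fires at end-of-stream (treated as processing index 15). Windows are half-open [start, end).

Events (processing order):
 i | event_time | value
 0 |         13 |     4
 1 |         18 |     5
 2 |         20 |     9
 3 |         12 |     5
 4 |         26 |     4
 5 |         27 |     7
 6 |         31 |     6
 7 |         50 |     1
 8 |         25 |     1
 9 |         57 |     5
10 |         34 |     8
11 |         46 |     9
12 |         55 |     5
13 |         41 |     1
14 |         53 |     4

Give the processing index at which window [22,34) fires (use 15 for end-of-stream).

i=0 t=13 v=4: → [12,24),[10,22),[8,20),[6,18),[4,16),[2,14); WM=−∞
i=1 t=18 v=5: → [18,30),[16,28),[14,26),[12,24),[10,22),[8,20); WM=−∞
i=2 t=20 v=9: → [20,32),[18,30),[16,28),[14,26),[12,24),[10,22); WM=−∞
i=3 t=12 v=5: → [12,24),[10,22),[8,20),[6,18),[4,16),[2,14); WM=18; [2,14) fires=5 [4,16) fires=5 [6,18) fires=5
i=4 t=26 v=4: → [26,38),[24,36),[22,34),[20,32),[18,30),[16,28); WM=18
i=5 t=27 v=7: → [26,38),[24,36),[22,34),[20,32),[18,30),[16,28); WM=18
i=6 t=31 v=6: → [30,42),[28,40),[26,38),[24,36),[22,34),[20,32); WM=18
i=7 t=50 v=1: → [50,62),[48,60),[46,58),[44,56),[42,54),[40,52); WM=48; [8,20) fires=5 [10,22) fires=9 [12,24) fires=9 [14,26) fires=9 [16,28) fires=9 [18,30) fires=9 [20,32) fires=9 [22,34) fires=7 [24,36) fires=7 [26,38) fires=7 [28,40) fires=6 [30,42) fires=6
i=8 t=25 v=1: DROP (t<48-2); WM=48
i=9 t=57 v=5: → [56,68),[54,66),[52,64),[50,62),[48,60),[46,58); WM=48
i=10 t=34 v=8: DROP (t<48-2); WM=48
i=11 t=46 v=9: → [46,58),[44,56),[42,54),[40,52),[38,50),[36,48); WM=55; [36,48) fires=9 [38,50) fires=9 [40,52) fires=9 [42,54) fires=9
i=12 t=55 v=5: → [54,66),[52,64),[50,62),[48,60),[46,58),[44,56); WM=55
i=13 t=41 v=1: DROP (t<55-2); WM=55
i=14 t=53 v=4: → [52,64),[50,62),[48,60),[46,58),[44,56),[42,54); WM=55

7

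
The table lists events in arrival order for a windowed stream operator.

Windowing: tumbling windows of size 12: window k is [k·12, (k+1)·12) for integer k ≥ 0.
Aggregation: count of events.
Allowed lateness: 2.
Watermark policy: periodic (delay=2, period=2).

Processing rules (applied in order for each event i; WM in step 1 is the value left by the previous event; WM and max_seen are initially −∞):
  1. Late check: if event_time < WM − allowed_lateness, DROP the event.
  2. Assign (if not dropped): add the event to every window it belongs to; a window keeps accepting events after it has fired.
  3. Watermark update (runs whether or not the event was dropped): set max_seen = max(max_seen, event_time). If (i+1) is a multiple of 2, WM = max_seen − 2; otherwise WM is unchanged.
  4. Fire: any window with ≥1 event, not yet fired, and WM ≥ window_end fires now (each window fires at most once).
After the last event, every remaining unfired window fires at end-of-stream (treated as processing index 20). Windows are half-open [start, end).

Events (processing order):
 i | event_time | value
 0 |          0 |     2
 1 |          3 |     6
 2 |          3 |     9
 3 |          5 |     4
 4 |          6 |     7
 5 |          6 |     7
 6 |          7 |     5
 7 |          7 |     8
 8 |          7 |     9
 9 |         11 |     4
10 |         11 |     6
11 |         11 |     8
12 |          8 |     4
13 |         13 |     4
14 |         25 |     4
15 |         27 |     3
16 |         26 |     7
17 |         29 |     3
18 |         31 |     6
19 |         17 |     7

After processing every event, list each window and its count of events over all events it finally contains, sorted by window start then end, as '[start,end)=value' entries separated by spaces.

i=0 t=0 v=2: → [0,12); WM=−∞
i=1 t=3 v=6: → [0,12); WM=1
i=2 t=3 v=9: → [0,12); WM=1
i=3 t=5 v=4: → [0,12); WM=3
i=4 t=6 v=7: → [0,12); WM=3
i=5 t=6 v=7: → [0,12); WM=4
i=6 t=7 v=5: → [0,12); WM=4
i=7 t=7 v=8: → [0,12); WM=5
i=8 t=7 v=9: → [0,12); WM=5
i=9 t=11 v=4: → [0,12); WM=9
i=10 t=11 v=6: → [0,12); WM=9
i=11 t=11 v=8: → [0,12); WM=9
i=12 t=8 v=4: → [0,12); WM=9
i=13 t=13 v=4: → [12,24); WM=11
i=14 t=25 v=4: → [24,36); WM=11
i=15 t=27 v=3: → [24,36); WM=25; [0,12) fires=13 [12,24) fires=1
i=16 t=26 v=7: → [24,36); WM=25
i=17 t=29 v=3: → [24,36); WM=27
i=18 t=31 v=6: → [24,36); WM=27
i=19 t=17 v=7: DROP (t<27-2); WM=29

[0,12)=13 [12,24)=1 [24,36)=5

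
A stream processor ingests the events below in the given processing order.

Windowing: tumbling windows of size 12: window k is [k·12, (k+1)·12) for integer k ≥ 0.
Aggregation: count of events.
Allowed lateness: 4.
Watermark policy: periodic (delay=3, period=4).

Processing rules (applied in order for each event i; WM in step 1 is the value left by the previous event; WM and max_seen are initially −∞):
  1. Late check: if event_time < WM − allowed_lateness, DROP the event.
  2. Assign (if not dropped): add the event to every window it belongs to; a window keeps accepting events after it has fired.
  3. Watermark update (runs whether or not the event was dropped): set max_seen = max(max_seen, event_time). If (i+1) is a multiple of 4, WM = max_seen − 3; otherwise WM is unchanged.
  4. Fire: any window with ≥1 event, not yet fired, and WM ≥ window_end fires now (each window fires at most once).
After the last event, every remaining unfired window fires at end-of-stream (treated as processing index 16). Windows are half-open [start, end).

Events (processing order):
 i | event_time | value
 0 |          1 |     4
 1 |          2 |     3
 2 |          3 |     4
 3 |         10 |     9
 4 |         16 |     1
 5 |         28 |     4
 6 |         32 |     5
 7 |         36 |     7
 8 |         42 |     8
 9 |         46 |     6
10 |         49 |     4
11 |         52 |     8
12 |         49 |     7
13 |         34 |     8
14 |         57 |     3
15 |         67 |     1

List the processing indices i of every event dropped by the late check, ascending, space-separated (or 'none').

13

i=0 t=1 v=4: → [0,12); WM=−∞
i=1 t=2 v=3: → [0,12); WM=−∞
i=2 t=3 v=4: → [0,12); WM=−∞
i=3 t=10 v=9: → [0,12); WM=7
i=4 t=16 v=1: → [12,24); WM=7
i=5 t=28 v=4: → [24,36); WM=7
i=6 t=32 v=5: → [24,36); WM=7
i=7 t=36 v=7: → [36,48); WM=33; [0,12) fires=4 [12,24) fires=1
i=8 t=42 v=8: → [36,48); WM=33
i=9 t=46 v=6: → [36,48); WM=33
i=10 t=49 v=4: → [48,60); WM=33
i=11 t=52 v=8: → [48,60); WM=49; [24,36) fires=2 [36,48) fires=3
i=12 t=49 v=7: → [48,60); WM=49
i=13 t=34 v=8: DROP (t<49-4); WM=49
i=14 t=57 v=3: → [48,60); WM=49
i=15 t=67 v=1: → [60,72); WM=64; [48,60) fires=4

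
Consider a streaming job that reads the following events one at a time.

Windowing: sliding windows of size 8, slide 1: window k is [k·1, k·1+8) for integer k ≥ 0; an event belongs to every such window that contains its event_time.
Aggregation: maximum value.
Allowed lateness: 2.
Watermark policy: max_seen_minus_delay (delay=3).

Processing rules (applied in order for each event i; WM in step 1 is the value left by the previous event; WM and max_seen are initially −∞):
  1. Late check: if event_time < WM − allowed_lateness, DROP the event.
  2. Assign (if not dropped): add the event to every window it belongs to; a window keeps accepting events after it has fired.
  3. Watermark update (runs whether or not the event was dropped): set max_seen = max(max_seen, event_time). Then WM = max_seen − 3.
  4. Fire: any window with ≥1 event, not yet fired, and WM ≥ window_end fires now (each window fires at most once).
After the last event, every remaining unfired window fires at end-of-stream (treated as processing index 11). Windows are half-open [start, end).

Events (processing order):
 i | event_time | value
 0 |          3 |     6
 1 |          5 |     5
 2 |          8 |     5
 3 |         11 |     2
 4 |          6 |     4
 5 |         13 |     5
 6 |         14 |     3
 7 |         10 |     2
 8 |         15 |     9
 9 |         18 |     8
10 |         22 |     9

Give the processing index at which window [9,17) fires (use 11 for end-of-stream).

i=0 t=3 v=6: → [3,11),[2,10),[1,9),[0,8); WM=0
i=1 t=5 v=5: → [5,13),[4,12),[3,11),[2,10),[1,9),[0,8); WM=2
i=2 t=8 v=5: → [8,16),[7,15),[6,14),[5,13),[4,12),[3,11),[2,10),[1,9); WM=5
i=3 t=11 v=2: → [11,19),[10,18),[9,17),[8,16),[7,15),[6,14),[5,13),[4,12); WM=8; [0,8) fires=6
i=4 t=6 v=4: → [6,14),[5,13),[4,12),[3,11),[2,10),[1,9),[0,8); WM=8
i=5 t=13 v=5: → [13,21),[12,20),[11,19),[10,18),[9,17),[8,16),[7,15),[6,14); WM=10; [1,9) fires=6 [2,10) fires=6
i=6 t=14 v=3: → [14,22),[13,21),[12,20),[11,19),[10,18),[9,17),[8,16),[7,15); WM=11; [3,11) fires=6
i=7 t=10 v=2: → [10,18),[9,17),[8,16),[7,15),[6,14),[5,13),[4,12),[3,11); WM=11
i=8 t=15 v=9: → [15,23),[14,22),[13,21),[12,20),[11,19),[10,18),[9,17),[8,16); WM=12; [4,12) fires=5
i=9 t=18 v=8: → [18,26),[17,25),[16,24),[15,23),[14,22),[13,21),[12,20),[11,19); WM=15; [5,13) fires=5 [6,14) fires=5 [7,15) fires=5
i=10 t=22 v=9: → [22,30),[21,29),[20,28),[19,27),[18,26),[17,25),[16,24),[15,23); WM=19; [8,16) fires=9 [9,17) fires=9 [10,18) fires=9 [11,19) fires=9

10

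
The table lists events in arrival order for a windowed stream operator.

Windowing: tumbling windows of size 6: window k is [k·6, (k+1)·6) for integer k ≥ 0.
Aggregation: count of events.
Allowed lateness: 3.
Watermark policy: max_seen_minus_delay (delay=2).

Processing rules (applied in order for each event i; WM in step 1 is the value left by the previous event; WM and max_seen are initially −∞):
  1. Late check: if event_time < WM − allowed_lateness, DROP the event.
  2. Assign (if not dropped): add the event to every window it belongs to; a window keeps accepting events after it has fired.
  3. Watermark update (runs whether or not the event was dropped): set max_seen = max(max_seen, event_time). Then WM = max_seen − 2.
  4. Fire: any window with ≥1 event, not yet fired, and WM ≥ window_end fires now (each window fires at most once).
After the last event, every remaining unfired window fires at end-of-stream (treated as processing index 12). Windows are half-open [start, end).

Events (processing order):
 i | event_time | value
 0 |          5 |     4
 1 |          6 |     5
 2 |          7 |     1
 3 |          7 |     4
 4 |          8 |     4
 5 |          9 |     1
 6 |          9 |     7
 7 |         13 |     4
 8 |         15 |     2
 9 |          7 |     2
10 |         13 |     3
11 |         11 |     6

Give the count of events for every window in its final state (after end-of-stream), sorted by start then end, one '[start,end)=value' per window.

i=0 t=5 v=4: → [0,6); WM=3
i=1 t=6 v=5: → [6,12); WM=4
i=2 t=7 v=1: → [6,12); WM=5
i=3 t=7 v=4: → [6,12); WM=5
i=4 t=8 v=4: → [6,12); WM=6; [0,6) fires=1
i=5 t=9 v=1: → [6,12); WM=7
i=6 t=9 v=7: → [6,12); WM=7
i=7 t=13 v=4: → [12,18); WM=11
i=8 t=15 v=2: → [12,18); WM=13; [6,12) fires=6
i=9 t=7 v=2: DROP (t<13-3); WM=13
i=10 t=13 v=3: → [12,18); WM=13
i=11 t=11 v=6: → [6,12); WM=13

[0,6)=1 [6,12)=7 [12,18)=3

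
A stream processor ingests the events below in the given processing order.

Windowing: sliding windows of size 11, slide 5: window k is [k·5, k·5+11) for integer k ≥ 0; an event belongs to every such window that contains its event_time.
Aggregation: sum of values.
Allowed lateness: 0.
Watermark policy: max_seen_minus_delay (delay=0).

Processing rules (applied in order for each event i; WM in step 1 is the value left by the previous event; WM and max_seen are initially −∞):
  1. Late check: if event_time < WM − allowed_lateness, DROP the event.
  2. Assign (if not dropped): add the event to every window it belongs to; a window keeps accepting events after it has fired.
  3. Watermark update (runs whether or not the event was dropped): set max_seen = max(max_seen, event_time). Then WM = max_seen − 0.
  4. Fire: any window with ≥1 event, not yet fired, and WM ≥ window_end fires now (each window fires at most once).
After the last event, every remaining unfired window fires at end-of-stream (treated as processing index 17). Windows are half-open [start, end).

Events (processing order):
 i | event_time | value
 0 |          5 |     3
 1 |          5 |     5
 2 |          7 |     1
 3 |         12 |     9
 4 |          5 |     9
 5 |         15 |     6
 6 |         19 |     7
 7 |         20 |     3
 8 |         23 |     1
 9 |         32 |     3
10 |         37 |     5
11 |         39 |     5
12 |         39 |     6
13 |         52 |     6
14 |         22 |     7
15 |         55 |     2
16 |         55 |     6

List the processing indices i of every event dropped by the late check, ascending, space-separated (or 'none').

i=0 t=5 v=3: → [5,16),[0,11); WM=5
i=1 t=5 v=5: → [5,16),[0,11); WM=5
i=2 t=7 v=1: → [5,16),[0,11); WM=7
i=3 t=12 v=9: → [10,21),[5,16); WM=12; [0,11) fires=9
i=4 t=5 v=9: DROP (t<12-0); WM=12
i=5 t=15 v=6: → [15,26),[10,21),[5,16); WM=15
i=6 t=19 v=7: → [15,26),[10,21); WM=19; [5,16) fires=24
i=7 t=20 v=3: → [20,31),[15,26),[10,21); WM=20
i=8 t=23 v=1: → [20,31),[15,26); WM=23; [10,21) fires=25
i=9 t=32 v=3: → [30,41),[25,36); WM=32; [15,26) fires=17 [20,31) fires=4
i=10 t=37 v=5: → [35,46),[30,41); WM=37; [25,36) fires=3
i=11 t=39 v=5: → [35,46),[30,41); WM=39
i=12 t=39 v=6: → [35,46),[30,41); WM=39
i=13 t=52 v=6: → [50,61),[45,56); WM=52; [30,41) fires=19 [35,46) fires=16
i=14 t=22 v=7: DROP (t<52-0); WM=52
i=15 t=55 v=2: → [55,66),[50,61),[45,56); WM=55
i=16 t=55 v=6: → [55,66),[50,61),[45,56); WM=55

4 14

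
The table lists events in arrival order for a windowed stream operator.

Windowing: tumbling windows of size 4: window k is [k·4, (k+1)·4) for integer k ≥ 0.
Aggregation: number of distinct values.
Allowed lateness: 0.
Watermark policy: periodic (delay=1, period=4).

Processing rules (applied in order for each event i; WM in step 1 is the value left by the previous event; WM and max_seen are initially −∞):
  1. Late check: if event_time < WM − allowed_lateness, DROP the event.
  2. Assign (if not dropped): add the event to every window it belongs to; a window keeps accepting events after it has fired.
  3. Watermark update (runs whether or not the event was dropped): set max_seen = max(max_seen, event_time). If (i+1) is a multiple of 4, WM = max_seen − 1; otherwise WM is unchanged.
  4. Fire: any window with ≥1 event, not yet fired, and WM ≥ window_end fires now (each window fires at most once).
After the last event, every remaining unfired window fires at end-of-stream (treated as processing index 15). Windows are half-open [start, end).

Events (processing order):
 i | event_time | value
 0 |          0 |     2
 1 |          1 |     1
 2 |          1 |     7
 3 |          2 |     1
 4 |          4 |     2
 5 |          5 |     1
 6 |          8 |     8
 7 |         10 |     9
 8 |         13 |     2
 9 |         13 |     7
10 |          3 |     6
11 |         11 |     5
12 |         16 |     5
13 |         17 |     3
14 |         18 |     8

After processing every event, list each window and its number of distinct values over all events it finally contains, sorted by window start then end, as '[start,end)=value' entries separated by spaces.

[0,4)=3 [4,8)=2 [8,12)=3 [12,16)=2 [16,20)=3

i=0 t=0 v=2: → [0,4); WM=−∞
i=1 t=1 v=1: → [0,4); WM=−∞
i=2 t=1 v=7: → [0,4); WM=−∞
i=3 t=2 v=1: → [0,4); WM=1
i=4 t=4 v=2: → [4,8); WM=1
i=5 t=5 v=1: → [4,8); WM=1
i=6 t=8 v=8: → [8,12); WM=1
i=7 t=10 v=9: → [8,12); WM=9; [0,4) fires=3 [4,8) fires=2
i=8 t=13 v=2: → [12,16); WM=9
i=9 t=13 v=7: → [12,16); WM=9
i=10 t=3 v=6: DROP (t<9-0); WM=9
i=11 t=11 v=5: → [8,12); WM=12; [8,12) fires=3
i=12 t=16 v=5: → [16,20); WM=12
i=13 t=17 v=3: → [16,20); WM=12
i=14 t=18 v=8: → [16,20); WM=12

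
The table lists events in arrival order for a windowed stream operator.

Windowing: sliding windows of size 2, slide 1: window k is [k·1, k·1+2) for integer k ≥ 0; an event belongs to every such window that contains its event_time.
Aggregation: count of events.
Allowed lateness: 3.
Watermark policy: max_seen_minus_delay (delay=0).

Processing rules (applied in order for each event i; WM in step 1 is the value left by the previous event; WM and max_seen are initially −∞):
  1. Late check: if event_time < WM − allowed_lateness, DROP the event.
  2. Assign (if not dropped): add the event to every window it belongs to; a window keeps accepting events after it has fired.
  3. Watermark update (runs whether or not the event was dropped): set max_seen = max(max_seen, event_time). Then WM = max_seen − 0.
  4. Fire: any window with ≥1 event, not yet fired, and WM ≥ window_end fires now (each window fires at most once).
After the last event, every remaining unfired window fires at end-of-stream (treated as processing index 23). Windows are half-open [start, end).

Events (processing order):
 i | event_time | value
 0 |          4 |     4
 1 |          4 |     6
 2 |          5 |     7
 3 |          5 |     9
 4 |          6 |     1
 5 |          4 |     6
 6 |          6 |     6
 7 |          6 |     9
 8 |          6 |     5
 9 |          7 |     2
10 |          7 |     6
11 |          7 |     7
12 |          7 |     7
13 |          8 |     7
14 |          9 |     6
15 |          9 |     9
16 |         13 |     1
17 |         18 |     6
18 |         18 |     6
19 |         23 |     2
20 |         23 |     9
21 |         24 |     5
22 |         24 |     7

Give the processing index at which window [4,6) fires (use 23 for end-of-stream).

i=0 t=4 v=4: → [4,6),[3,5); WM=4
i=1 t=4 v=6: → [4,6),[3,5); WM=4
i=2 t=5 v=7: → [5,7),[4,6); WM=5; [3,5) fires=2
i=3 t=5 v=9: → [5,7),[4,6); WM=5
i=4 t=6 v=1: → [6,8),[5,7); WM=6; [4,6) fires=4
i=5 t=4 v=6: → [4,6),[3,5); WM=6
i=6 t=6 v=6: → [6,8),[5,7); WM=6
i=7 t=6 v=9: → [6,8),[5,7); WM=6
i=8 t=6 v=5: → [6,8),[5,7); WM=6
i=9 t=7 v=2: → [7,9),[6,8); WM=7; [5,7) fires=6
i=10 t=7 v=6: → [7,9),[6,8); WM=7
i=11 t=7 v=7: → [7,9),[6,8); WM=7
i=12 t=7 v=7: → [7,9),[6,8); WM=7
i=13 t=8 v=7: → [8,10),[7,9); WM=8; [6,8) fires=8
i=14 t=9 v=6: → [9,11),[8,10); WM=9; [7,9) fires=5
i=15 t=9 v=9: → [9,11),[8,10); WM=9
i=16 t=13 v=1: → [13,15),[12,14); WM=13; [8,10) fires=3 [9,11) fires=2
i=17 t=18 v=6: → [18,20),[17,19); WM=18; [12,14) fires=1 [13,15) fires=1
i=18 t=18 v=6: → [18,20),[17,19); WM=18
i=19 t=23 v=2: → [23,25),[22,24); WM=23; [17,19) fires=2 [18,20) fires=2
i=20 t=23 v=9: → [23,25),[22,24); WM=23
i=21 t=24 v=5: → [24,26),[23,25); WM=24; [22,24) fires=2
i=22 t=24 v=7: → [24,26),[23,25); WM=24

4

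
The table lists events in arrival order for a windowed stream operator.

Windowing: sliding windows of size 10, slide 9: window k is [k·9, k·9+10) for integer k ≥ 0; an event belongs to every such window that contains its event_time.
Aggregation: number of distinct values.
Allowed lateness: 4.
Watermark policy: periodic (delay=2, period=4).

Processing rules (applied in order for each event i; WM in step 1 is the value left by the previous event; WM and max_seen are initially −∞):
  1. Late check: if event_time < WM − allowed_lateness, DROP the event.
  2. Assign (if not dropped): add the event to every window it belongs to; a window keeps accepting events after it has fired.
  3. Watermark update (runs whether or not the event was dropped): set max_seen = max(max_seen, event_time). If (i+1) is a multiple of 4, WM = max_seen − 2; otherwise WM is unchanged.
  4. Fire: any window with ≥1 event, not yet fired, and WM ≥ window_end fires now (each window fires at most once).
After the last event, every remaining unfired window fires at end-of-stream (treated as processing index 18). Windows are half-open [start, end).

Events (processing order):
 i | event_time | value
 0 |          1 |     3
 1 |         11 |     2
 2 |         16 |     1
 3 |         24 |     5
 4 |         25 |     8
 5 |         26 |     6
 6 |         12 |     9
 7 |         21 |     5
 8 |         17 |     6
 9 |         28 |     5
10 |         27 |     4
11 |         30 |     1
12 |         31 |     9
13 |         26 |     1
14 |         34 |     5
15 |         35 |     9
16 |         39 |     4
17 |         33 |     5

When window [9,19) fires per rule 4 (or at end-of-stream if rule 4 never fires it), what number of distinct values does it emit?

i=0 t=1 v=3: → [0,10); WM=−∞
i=1 t=11 v=2: → [9,19); WM=−∞
i=2 t=16 v=1: → [9,19); WM=−∞
i=3 t=24 v=5: → [18,28); WM=22; [0,10) fires=1 [9,19) fires=2
i=4 t=25 v=8: → [18,28); WM=22
i=5 t=26 v=6: → [18,28); WM=22
i=6 t=12 v=9: DROP (t<22-4); WM=22
i=7 t=21 v=5: → [18,28); WM=24
i=8 t=17 v=6: DROP (t<24-4); WM=24
i=9 t=28 v=5: → [27,37); WM=24
i=10 t=27 v=4: → [27,37),[18,28); WM=24
i=11 t=30 v=1: → [27,37); WM=28; [18,28) fires=4
i=12 t=31 v=9: → [27,37); WM=28
i=13 t=26 v=1: → [18,28); WM=28
i=14 t=34 v=5: → [27,37); WM=28
i=15 t=35 v=9: → [27,37); WM=33
i=16 t=39 v=4: → [36,46); WM=33
i=17 t=33 v=5: → [27,37); WM=33

2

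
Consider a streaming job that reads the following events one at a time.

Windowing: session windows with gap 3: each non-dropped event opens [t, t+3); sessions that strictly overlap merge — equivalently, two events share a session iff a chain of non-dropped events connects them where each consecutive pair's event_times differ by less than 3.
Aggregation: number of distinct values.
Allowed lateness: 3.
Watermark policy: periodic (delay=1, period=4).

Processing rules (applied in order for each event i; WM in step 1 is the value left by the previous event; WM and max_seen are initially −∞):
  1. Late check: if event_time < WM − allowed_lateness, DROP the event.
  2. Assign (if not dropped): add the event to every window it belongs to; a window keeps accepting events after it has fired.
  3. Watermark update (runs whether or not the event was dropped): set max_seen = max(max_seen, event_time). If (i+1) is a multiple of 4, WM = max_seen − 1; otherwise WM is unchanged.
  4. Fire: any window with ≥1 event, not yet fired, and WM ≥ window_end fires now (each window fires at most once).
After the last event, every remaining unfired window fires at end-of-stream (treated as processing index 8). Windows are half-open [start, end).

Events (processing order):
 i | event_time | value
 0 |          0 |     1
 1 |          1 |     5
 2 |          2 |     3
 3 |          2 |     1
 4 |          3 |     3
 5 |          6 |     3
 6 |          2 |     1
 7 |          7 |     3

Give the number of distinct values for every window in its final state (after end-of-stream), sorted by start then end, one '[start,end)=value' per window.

i=0 t=0 v=1: → [0,3); WM=−∞
i=1 t=1 v=5: → [0,4); WM=−∞
i=2 t=2 v=3: → [0,5); WM=−∞
i=3 t=2 v=1: → [0,5); WM=1
i=4 t=3 v=3: → [0,6); WM=1
i=5 t=6 v=3: → [6,9); WM=1
i=6 t=2 v=1: → [0,6); WM=1
i=7 t=7 v=3: → [6,10); WM=6

[0,6)=3 [6,10)=1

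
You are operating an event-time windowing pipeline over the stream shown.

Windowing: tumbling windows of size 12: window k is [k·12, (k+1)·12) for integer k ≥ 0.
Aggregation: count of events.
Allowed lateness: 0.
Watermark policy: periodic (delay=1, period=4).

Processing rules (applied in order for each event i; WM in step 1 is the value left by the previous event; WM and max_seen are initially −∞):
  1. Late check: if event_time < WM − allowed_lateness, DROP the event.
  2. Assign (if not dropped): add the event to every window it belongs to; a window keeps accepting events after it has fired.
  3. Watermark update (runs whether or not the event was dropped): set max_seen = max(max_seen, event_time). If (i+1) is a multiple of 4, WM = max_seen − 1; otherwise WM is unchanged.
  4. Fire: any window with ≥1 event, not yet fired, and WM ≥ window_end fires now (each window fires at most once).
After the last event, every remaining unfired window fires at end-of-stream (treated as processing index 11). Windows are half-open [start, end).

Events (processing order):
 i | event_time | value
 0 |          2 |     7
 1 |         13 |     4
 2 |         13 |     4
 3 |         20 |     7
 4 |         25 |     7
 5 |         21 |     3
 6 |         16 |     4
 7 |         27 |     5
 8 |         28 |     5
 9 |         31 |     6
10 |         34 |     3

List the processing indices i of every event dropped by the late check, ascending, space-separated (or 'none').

i=0 t=2 v=7: → [0,12); WM=−∞
i=1 t=13 v=4: → [12,24); WM=−∞
i=2 t=13 v=4: → [12,24); WM=−∞
i=3 t=20 v=7: → [12,24); WM=19; [0,12) fires=1
i=4 t=25 v=7: → [24,36); WM=19
i=5 t=21 v=3: → [12,24); WM=19
i=6 t=16 v=4: DROP (t<19-0); WM=19
i=7 t=27 v=5: → [24,36); WM=26; [12,24) fires=4
i=8 t=28 v=5: → [24,36); WM=26
i=9 t=31 v=6: → [24,36); WM=26
i=10 t=34 v=3: → [24,36); WM=26

6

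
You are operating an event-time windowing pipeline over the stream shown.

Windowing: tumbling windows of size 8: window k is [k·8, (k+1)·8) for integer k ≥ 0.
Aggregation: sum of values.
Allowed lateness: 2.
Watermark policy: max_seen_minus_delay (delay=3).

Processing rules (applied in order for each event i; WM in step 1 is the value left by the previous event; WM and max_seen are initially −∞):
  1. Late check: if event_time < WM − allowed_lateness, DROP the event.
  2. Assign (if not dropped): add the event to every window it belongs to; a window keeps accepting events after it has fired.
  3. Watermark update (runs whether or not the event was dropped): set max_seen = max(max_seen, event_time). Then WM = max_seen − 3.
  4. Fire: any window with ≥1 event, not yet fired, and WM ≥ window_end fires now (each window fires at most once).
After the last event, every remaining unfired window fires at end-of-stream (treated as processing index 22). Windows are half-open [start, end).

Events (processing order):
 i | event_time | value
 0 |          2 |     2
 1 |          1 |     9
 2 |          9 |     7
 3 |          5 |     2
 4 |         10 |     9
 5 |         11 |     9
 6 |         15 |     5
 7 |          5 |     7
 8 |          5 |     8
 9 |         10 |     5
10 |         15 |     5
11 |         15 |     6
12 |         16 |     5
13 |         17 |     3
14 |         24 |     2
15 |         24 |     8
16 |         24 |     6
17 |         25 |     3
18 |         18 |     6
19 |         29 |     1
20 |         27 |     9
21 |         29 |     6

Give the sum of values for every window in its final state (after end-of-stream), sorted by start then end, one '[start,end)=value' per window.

i=0 t=2 v=2: → [0,8); WM=-1
i=1 t=1 v=9: → [0,8); WM=-1
i=2 t=9 v=7: → [8,16); WM=6
i=3 t=5 v=2: → [0,8); WM=6
i=4 t=10 v=9: → [8,16); WM=7
i=5 t=11 v=9: → [8,16); WM=8; [0,8) fires=13
i=6 t=15 v=5: → [8,16); WM=12
i=7 t=5 v=7: DROP (t<12-2); WM=12
i=8 t=5 v=8: DROP (t<12-2); WM=12
i=9 t=10 v=5: → [8,16); WM=12
i=10 t=15 v=5: → [8,16); WM=12
i=11 t=15 v=6: → [8,16); WM=12
i=12 t=16 v=5: → [16,24); WM=13
i=13 t=17 v=3: → [16,24); WM=14
i=14 t=24 v=2: → [24,32); WM=21; [8,16) fires=46
i=15 t=24 v=8: → [24,32); WM=21
i=16 t=24 v=6: → [24,32); WM=21
i=17 t=25 v=3: → [24,32); WM=22
i=18 t=18 v=6: DROP (t<22-2); WM=22
i=19 t=29 v=1: → [24,32); WM=26; [16,24) fires=8
i=20 t=27 v=9: → [24,32); WM=26
i=21 t=29 v=6: → [24,32); WM=26

[0,8)=13 [8,16)=46 [16,24)=8 [24,32)=35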